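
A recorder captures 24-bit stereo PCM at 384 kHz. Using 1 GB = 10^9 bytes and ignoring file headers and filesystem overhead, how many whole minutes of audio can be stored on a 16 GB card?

115 minutes

Uncompressed byte rate = 384,000 × 3 × 2 = 2,304,000 bytes/s.
Capacity = 16 × 1,000,000,000 = 16,000,000,000 bytes.
16,000,000,000 / 2,304,000 ≈ 6944.44 s → 115 minutes.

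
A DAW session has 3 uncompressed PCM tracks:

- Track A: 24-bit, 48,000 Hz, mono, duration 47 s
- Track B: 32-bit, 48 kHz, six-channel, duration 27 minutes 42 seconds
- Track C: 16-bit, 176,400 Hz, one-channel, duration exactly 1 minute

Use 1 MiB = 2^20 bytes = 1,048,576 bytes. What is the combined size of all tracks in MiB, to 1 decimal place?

1852.6 MiB

Track A: 48,000 × 47 × 3 × 1 = 6,768,000 bytes.
Track B: 27 minutes 42 seconds = 1,662 s; 48,000 × 1,662 × 4 × 6 = 1,914,624,000 bytes.
Track C: exactly 1 minute = 60 s; 176,400 × 60 × 2 × 1 = 21,168,000 bytes.
Total = 1,942,560,000 bytes = 1852.6 MiB.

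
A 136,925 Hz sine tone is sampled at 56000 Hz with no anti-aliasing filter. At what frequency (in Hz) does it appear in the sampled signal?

24,925 Hz

Nyquist = 56,000/2 = 28,000 Hz; 136,925 Hz exceeds it.
Alias = |136,925 − 2×56,000| = |136,925 − 112,000| = 24,925 Hz.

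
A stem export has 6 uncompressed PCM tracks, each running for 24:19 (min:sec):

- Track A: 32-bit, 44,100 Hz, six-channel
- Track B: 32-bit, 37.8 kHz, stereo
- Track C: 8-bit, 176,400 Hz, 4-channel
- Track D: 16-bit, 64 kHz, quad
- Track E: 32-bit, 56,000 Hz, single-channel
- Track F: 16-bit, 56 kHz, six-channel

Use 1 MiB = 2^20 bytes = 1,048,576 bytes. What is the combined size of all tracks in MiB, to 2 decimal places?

24:19 (min:sec) = 1,459 s.
Track A: 44,100 × 1,459 × 4 × 6 = 1,544,205,600 bytes.
Track B: 37,800 × 1,459 × 4 × 2 = 441,201,600 bytes.
Track C: 176,400 × 1,459 × 1 × 4 = 1,029,470,400 bytes.
Track D: 64,000 × 1,459 × 2 × 4 = 747,008,000 bytes.
Track E: 56,000 × 1,459 × 4 × 1 = 326,816,000 bytes.
Track F: 56,000 × 1,459 × 2 × 6 = 980,448,000 bytes.
Total = 5,069,149,600 bytes = 4834.32 MiB.

4834.32 MiB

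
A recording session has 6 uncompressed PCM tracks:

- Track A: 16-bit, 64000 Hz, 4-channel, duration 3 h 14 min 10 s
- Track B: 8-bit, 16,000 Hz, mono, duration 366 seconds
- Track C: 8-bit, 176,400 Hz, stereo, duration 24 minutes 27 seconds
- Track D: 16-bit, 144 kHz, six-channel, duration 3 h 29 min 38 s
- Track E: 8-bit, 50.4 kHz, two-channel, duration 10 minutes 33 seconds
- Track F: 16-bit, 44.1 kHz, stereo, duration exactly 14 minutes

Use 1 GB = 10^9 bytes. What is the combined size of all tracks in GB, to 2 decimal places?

Track A: 3 h 14 min 10 s = 11,650 s; 64,000 × 11,650 × 2 × 4 = 5,964,800,000 bytes.
Track B: 16,000 × 366 × 1 × 1 = 5,856,000 bytes.
Track C: 24 minutes 27 seconds = 1,467 s; 176,400 × 1,467 × 1 × 2 = 517,557,600 bytes.
Track D: 3 h 29 min 38 s = 12,578 s; 144,000 × 12,578 × 2 × 6 = 21,734,784,000 bytes.
Track E: 10 minutes 33 seconds = 633 s; 50,400 × 633 × 1 × 2 = 63,806,400 bytes.
Track F: exactly 14 minutes = 840 s; 44,100 × 840 × 2 × 2 = 148,176,000 bytes.
Total = 28,434,980,000 bytes = 28.43 GB.

28.43 GB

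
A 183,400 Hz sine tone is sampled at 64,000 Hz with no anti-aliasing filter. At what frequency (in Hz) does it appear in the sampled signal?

8,600 Hz

Nyquist = 64,000/2 = 32,000 Hz; 183,400 Hz exceeds it.
Alias = |183,400 − 3×64,000| = |183,400 − 192,000| = 8,600 Hz.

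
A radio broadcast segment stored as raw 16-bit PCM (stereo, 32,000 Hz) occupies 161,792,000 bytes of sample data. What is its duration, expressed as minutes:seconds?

Byte rate = 32,000 × 2 × 2 = 128,000 bytes/s.
Duration = 161,792,000 / 128,000 = 1,264 s.
1,264 s = 21:04.

21:04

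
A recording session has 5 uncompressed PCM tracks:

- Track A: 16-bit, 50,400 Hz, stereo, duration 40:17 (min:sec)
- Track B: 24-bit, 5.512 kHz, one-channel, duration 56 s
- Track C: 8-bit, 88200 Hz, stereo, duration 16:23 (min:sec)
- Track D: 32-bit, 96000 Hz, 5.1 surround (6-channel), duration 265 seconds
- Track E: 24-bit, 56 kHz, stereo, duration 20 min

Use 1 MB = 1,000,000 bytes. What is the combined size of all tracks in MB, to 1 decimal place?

Track A: 40:17 (min:sec) = 2,417 s; 50,400 × 2,417 × 2 × 2 = 487,267,200 bytes.
Track B: 5,512 × 56 × 3 × 1 = 926,016 bytes.
Track C: 16:23 (min:sec) = 983 s; 88,200 × 983 × 1 × 2 = 173,401,200 bytes.
Track D: 96,000 × 265 × 4 × 6 = 610,560,000 bytes.
Track E: 20 min = 1,200 s; 56,000 × 1,200 × 3 × 2 = 403,200,000 bytes.
Total = 1,675,354,416 bytes = 1675.4 MB.

1675.4 MB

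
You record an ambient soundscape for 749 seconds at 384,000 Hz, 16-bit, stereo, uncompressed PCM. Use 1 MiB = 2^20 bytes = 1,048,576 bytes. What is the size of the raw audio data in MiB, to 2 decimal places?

Bytes = 384,000 samples/s × 749 s × 2 bytes/sample × 2 ch = 1,150,464,000 bytes.
1,150,464,000 / 1,048,576 = 1097.17 MiB.

1097.17 MiB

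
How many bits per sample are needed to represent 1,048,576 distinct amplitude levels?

20 bits

log2(1,048,576) = 20.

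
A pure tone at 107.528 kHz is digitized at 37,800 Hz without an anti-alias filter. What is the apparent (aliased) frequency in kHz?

Nyquist = 37,800/2 = 18,900 Hz; 107,528 Hz exceeds it.
Alias = |107,528 − 3×37,800| = |107,528 − 113,400| = 5,872 Hz = 5.872 kHz.

5.872 kHz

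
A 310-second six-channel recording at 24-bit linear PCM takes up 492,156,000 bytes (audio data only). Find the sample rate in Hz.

88,200 Hz

Bytes = sample_rate × seconds × bytes_per_sample × channels.
sample_rate = 492,156,000 / (310 × 3 × 6) = 492,156,000 / 5,580 = 88,200 Hz.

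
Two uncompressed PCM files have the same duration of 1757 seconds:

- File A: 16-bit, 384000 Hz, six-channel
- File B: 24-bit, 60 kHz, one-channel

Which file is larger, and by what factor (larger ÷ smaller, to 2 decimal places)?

File A, by a factor of 25.60

File A: 384,000 × 2 × 6 = 4,608,000 bytes/s.
File B: 60,000 × 3 × 1 = 180,000 bytes/s.
File A is larger; ratio = 8,096,256,000 / 316,260,000 = 25.60.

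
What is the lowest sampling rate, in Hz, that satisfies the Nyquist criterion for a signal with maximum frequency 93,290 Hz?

186,580 Hz

Minimum sample rate = 2 × 93,290 Hz = 186,580 Hz.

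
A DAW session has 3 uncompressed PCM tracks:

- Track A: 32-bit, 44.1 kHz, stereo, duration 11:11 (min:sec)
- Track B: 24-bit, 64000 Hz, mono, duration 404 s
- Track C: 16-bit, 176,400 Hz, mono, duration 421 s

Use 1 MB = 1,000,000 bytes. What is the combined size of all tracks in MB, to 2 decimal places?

462.83 MB

Track A: 11:11 (min:sec) = 671 s; 44,100 × 671 × 4 × 2 = 236,728,800 bytes.
Track B: 64,000 × 404 × 3 × 1 = 77,568,000 bytes.
Track C: 176,400 × 421 × 2 × 1 = 148,528,800 bytes.
Total = 462,825,600 bytes = 462.83 MB.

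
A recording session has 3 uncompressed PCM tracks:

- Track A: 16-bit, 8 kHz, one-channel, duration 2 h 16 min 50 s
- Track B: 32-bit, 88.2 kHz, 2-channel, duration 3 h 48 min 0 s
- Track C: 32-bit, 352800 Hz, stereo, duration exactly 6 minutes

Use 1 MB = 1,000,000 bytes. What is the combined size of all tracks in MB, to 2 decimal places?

10800.03 MB

Track A: 2 h 16 min 50 s = 8,210 s; 8,000 × 8,210 × 2 × 1 = 131,360,000 bytes.
Track B: 3 h 48 min 0 s = 13,680 s; 88,200 × 13,680 × 4 × 2 = 9,652,608,000 bytes.
Track C: exactly 6 minutes = 360 s; 352,800 × 360 × 4 × 2 = 1,016,064,000 bytes.
Total = 10,800,032,000 bytes = 10800.03 MB.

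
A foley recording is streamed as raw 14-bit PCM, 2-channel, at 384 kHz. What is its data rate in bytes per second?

Bit rate = 384,000 × 14 × 2 = 10,752,000 bits/s.
10,752,000 / 8 = 1,344,000 bytes/s.

1,344,000 bytes/s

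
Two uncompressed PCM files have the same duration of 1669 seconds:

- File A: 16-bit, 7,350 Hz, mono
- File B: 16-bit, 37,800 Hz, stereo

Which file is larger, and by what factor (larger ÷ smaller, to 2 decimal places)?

File A: 7,350 × 2 × 1 = 14,700 bytes/s.
File B: 37,800 × 2 × 2 = 151,200 bytes/s.
File B is larger; ratio = 252,352,800 / 24,534,300 = 10.29.

File B, by a factor of 10.29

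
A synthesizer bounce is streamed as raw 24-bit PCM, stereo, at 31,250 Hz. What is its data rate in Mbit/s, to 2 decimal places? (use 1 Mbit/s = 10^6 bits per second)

Bit rate = 31,250 × 24 × 2 = 1,500,000 bits/s.
= 1.50 Mbit/s.

1.50 Mbit/s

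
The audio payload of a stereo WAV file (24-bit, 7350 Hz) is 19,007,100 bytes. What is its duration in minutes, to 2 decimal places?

7.18 minutes

Byte rate = 7,350 × 3 × 2 = 44,100 bytes/s.
Duration = 19,007,100 / 44,100 = 431 s.
431 s / 60 = 7.18 minutes.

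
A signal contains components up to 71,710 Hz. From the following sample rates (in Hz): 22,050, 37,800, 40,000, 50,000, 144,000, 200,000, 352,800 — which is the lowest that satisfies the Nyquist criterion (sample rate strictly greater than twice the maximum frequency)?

144,000 Hz

Need sample rate > 2 × 71,710 = 143,420 Hz.
Lowest listed rate above 143,420 Hz is 144,000 Hz.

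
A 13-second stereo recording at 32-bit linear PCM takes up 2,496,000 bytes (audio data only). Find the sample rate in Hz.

24,000 Hz

Bytes = sample_rate × seconds × bytes_per_sample × channels.
sample_rate = 2,496,000 / (13 × 4 × 2) = 2,496,000 / 104 = 24,000 Hz.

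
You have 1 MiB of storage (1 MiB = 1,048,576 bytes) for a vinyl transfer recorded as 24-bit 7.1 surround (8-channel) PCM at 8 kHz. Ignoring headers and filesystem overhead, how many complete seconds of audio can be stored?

5 seconds

Uncompressed byte rate = 8,000 × 3 × 8 = 192,000 bytes/s.
Capacity = 1 × 1,048,576 = 1,048,576 bytes.
1,048,576 / 192,000 ≈ 5.46 s → 5 seconds.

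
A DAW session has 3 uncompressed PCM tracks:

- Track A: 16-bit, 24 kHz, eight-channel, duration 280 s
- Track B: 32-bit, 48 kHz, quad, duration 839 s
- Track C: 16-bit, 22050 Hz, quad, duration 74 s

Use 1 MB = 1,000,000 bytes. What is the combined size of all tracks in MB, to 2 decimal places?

Track A: 24,000 × 280 × 2 × 8 = 107,520,000 bytes.
Track B: 48,000 × 839 × 4 × 4 = 644,352,000 bytes.
Track C: 22,050 × 74 × 2 × 4 = 13,053,600 bytes.
Total = 764,925,600 bytes = 764.93 MB.

764.93 MB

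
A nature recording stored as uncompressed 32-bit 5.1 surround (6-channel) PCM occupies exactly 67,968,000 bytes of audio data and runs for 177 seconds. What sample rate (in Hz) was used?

Bytes = sample_rate × seconds × bytes_per_sample × channels.
sample_rate = 67,968,000 / (177 × 4 × 6) = 67,968,000 / 4,248 = 16,000 Hz.

16,000 Hz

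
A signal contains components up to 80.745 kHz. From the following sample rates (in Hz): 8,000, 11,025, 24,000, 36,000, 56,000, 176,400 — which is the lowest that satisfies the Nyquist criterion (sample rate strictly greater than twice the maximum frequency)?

Need sample rate > 2 × 80,745 = 161,490 Hz.
Lowest listed rate above 161,490 Hz is 176,400 Hz.

176,400 Hz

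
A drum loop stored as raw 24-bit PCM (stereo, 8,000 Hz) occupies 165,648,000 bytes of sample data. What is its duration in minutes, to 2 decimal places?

57.52 minutes

Byte rate = 8,000 × 3 × 2 = 48,000 bytes/s.
Duration = 165,648,000 / 48,000 = 3,451 s.
3,451 s / 60 = 57.52 minutes.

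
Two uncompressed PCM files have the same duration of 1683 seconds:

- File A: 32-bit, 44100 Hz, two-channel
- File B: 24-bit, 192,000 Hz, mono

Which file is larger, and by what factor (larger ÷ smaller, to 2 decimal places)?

File B, by a factor of 1.63

File A: 44,100 × 4 × 2 = 352,800 bytes/s.
File B: 192,000 × 3 × 1 = 576,000 bytes/s.
File B is larger; ratio = 969,408,000 / 593,762,400 = 1.63.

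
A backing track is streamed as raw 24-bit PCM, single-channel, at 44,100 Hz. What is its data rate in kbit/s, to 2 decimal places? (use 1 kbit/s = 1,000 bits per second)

1058.40 kbit/s

Bit rate = 44,100 × 24 × 1 = 1,058,400 bits/s.
= 1058.40 kbit/s.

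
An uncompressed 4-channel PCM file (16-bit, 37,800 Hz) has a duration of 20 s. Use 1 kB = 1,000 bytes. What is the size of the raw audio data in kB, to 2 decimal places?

6048.00 kB

Bytes = 37,800 samples/s × 20 s × 2 bytes/sample × 4 ch = 6,048,000 bytes.
6,048,000 / 1,000 = 6048.00 kB.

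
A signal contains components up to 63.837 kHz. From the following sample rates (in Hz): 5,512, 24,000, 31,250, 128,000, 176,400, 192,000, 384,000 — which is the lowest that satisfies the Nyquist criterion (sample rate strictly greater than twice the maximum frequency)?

128,000 Hz

Need sample rate > 2 × 63,837 = 127,674 Hz.
Lowest listed rate above 127,674 Hz is 128,000 Hz.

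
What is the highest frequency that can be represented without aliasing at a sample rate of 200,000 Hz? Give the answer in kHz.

100 kHz

Nyquist frequency = sample rate / 2 = 200,000 / 2 = 100 kHz.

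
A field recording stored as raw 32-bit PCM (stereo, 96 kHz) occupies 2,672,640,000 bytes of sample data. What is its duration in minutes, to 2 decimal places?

Byte rate = 96,000 × 4 × 2 = 768,000 bytes/s.
Duration = 2,672,640,000 / 768,000 = 3,480 s.
3,480 s / 60 = 58.00 minutes.

58.00 minutes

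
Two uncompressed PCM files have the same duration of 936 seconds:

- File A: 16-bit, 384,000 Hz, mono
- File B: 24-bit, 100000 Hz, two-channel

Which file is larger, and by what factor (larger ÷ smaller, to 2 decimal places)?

File A: 384,000 × 2 × 1 = 768,000 bytes/s.
File B: 100,000 × 3 × 2 = 600,000 bytes/s.
File A is larger; ratio = 718,848,000 / 561,600,000 = 1.28.

File A, by a factor of 1.28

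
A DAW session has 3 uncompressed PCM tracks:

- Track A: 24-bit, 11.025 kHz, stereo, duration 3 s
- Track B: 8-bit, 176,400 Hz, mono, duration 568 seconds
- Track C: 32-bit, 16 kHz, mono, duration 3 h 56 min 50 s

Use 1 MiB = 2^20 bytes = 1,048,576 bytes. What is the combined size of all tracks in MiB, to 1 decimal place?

Track A: 11,025 × 3 × 3 × 2 = 198,450 bytes.
Track B: 176,400 × 568 × 1 × 1 = 100,195,200 bytes.
Track C: 3 h 56 min 50 s = 14,210 s; 16,000 × 14,210 × 4 × 1 = 909,440,000 bytes.
Total = 1,009,833,650 bytes = 963.1 MiB.

963.1 MiB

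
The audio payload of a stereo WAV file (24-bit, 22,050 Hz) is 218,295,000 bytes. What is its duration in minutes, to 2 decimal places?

27.50 minutes

Byte rate = 22,050 × 3 × 2 = 132,300 bytes/s.
Duration = 218,295,000 / 132,300 = 1,650 s.
1,650 s / 60 = 27.50 minutes.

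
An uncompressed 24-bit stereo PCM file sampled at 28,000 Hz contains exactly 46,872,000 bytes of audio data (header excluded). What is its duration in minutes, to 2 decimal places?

4.65 minutes

Byte rate = 28,000 × 3 × 2 = 168,000 bytes/s.
Duration = 46,872,000 / 168,000 = 279 s.
279 s / 60 = 4.65 minutes.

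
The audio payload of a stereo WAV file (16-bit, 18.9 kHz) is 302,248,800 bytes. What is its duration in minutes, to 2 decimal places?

66.63 minutes

Byte rate = 18,900 × 2 × 2 = 75,600 bytes/s.
Duration = 302,248,800 / 75,600 = 3,998 s.
3,998 s / 60 = 66.63 minutes.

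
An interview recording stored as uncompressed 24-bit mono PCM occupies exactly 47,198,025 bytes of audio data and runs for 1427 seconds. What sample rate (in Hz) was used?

Bytes = sample_rate × seconds × bytes_per_sample × channels.
sample_rate = 47,198,025 / (1,427 × 3 × 1) = 47,198,025 / 4,281 = 11,025 Hz.

11,025 Hz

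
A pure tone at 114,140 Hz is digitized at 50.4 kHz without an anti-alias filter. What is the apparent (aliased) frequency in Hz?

Nyquist = 50,400/2 = 25,200 Hz; 114,140 Hz exceeds it.
Alias = |114,140 − 2×50,400| = |114,140 − 100,800| = 13,340 Hz.

13,340 Hz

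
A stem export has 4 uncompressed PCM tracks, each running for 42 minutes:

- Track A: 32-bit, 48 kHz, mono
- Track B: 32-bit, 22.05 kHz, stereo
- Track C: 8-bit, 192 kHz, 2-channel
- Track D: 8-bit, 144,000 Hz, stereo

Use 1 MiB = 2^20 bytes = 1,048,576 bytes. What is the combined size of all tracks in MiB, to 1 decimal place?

2500.4 MiB

42 minutes = 2,520 s.
Track A: 48,000 × 2,520 × 4 × 1 = 483,840,000 bytes.
Track B: 22,050 × 2,520 × 4 × 2 = 444,528,000 bytes.
Track C: 192,000 × 2,520 × 1 × 2 = 967,680,000 bytes.
Track D: 144,000 × 2,520 × 1 × 2 = 725,760,000 bytes.
Total = 2,621,808,000 bytes = 2500.4 MiB.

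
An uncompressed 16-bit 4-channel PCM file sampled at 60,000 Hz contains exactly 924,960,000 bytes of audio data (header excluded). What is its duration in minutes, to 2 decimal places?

32.12 minutes

Byte rate = 60,000 × 2 × 4 = 480,000 bytes/s.
Duration = 924,960,000 / 480,000 = 1,927 s.
1,927 s / 60 = 32.12 minutes.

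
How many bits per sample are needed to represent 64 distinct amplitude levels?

log2(64) = 6.

6 bits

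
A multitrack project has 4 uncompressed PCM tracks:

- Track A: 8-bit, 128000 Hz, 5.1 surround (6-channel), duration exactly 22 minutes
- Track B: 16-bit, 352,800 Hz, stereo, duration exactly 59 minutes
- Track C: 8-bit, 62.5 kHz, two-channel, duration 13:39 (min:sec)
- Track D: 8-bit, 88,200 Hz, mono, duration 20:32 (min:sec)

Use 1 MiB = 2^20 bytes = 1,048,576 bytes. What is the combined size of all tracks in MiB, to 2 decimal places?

5932.28 MiB

Track A: exactly 22 minutes = 1,320 s; 128,000 × 1,320 × 1 × 6 = 1,013,760,000 bytes.
Track B: exactly 59 minutes = 3,540 s; 352,800 × 3,540 × 2 × 2 = 4,995,648,000 bytes.
Track C: 13:39 (min:sec) = 819 s; 62,500 × 819 × 1 × 2 = 102,375,000 bytes.
Track D: 20:32 (min:sec) = 1,232 s; 88,200 × 1,232 × 1 × 1 = 108,662,400 bytes.
Total = 6,220,445,400 bytes = 5932.28 MiB.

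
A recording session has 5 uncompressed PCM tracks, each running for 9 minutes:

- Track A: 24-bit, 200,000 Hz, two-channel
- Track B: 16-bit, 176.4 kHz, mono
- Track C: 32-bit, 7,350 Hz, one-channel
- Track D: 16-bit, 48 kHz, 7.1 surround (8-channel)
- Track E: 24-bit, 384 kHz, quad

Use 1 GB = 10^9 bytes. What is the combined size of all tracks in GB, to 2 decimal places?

9 minutes = 540 s.
Track A: 200,000 × 540 × 3 × 2 = 648,000,000 bytes.
Track B: 176,400 × 540 × 2 × 1 = 190,512,000 bytes.
Track C: 7,350 × 540 × 4 × 1 = 15,876,000 bytes.
Track D: 48,000 × 540 × 2 × 8 = 414,720,000 bytes.
Track E: 384,000 × 540 × 3 × 4 = 2,488,320,000 bytes.
Total = 3,757,428,000 bytes = 3.76 GB.

3.76 GB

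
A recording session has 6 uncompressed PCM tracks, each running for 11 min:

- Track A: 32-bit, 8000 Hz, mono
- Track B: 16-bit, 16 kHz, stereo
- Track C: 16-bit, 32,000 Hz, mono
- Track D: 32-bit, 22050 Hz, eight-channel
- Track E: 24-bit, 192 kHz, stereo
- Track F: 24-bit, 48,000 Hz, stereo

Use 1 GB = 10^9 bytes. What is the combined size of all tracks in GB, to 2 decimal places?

1.52 GB

11 min = 660 s.
Track A: 8,000 × 660 × 4 × 1 = 21,120,000 bytes.
Track B: 16,000 × 660 × 2 × 2 = 42,240,000 bytes.
Track C: 32,000 × 660 × 2 × 1 = 42,240,000 bytes.
Track D: 22,050 × 660 × 4 × 8 = 465,696,000 bytes.
Track E: 192,000 × 660 × 3 × 2 = 760,320,000 bytes.
Track F: 48,000 × 660 × 3 × 2 = 190,080,000 bytes.
Total = 1,521,696,000 bytes = 1.52 GB.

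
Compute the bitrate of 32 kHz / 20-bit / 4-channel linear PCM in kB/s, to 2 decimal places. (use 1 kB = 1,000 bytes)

Bit rate = 32,000 × 20 × 4 = 2,560,000 bits/s.
2,560,000 / 8 = 320,000 B/s = 320.00 kB/s.

320.00 kB/s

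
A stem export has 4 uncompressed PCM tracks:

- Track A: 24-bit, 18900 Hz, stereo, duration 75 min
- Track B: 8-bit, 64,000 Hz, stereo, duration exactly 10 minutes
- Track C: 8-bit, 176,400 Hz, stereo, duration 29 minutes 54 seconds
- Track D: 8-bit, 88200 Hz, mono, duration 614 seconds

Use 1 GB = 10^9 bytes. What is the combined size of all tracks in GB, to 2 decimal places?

1.27 GB

Track A: 75 min = 4,500 s; 18,900 × 4,500 × 3 × 2 = 510,300,000 bytes.
Track B: exactly 10 minutes = 600 s; 64,000 × 600 × 1 × 2 = 76,800,000 bytes.
Track C: 29 minutes 54 seconds = 1,794 s; 176,400 × 1,794 × 1 × 2 = 632,923,200 bytes.
Track D: 88,200 × 614 × 1 × 1 = 54,154,800 bytes.
Total = 1,274,178,000 bytes = 1.27 GB.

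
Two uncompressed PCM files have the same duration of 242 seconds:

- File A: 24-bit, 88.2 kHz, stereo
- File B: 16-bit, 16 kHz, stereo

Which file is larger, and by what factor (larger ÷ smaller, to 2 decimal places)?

File A, by a factor of 8.27

File A: 88,200 × 3 × 2 = 529,200 bytes/s.
File B: 16,000 × 2 × 2 = 64,000 bytes/s.
File A is larger; ratio = 128,066,400 / 15,488,000 = 8.27.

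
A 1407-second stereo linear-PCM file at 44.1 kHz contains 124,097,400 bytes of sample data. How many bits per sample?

8 bits

Bytes per sample = 124,097,400 / (44,100 × 1,407 × 2) = 124,097,400 / 124,097,400 = 1.
Bit depth = 1 × 8 = 8 bits.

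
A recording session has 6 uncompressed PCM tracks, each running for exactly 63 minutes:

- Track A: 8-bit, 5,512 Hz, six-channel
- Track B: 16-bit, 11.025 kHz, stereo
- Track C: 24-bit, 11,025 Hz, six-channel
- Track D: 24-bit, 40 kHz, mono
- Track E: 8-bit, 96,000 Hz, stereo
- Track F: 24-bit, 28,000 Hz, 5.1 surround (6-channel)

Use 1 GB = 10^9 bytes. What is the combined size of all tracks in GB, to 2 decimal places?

exactly 63 minutes = 3,780 s.
Track A: 5,512 × 3,780 × 1 × 6 = 125,012,160 bytes.
Track B: 11,025 × 3,780 × 2 × 2 = 166,698,000 bytes.
Track C: 11,025 × 3,780 × 3 × 6 = 750,141,000 bytes.
Track D: 40,000 × 3,780 × 3 × 1 = 453,600,000 bytes.
Track E: 96,000 × 3,780 × 1 × 2 = 725,760,000 bytes.
Track F: 28,000 × 3,780 × 3 × 6 = 1,905,120,000 bytes.
Total = 4,126,331,160 bytes = 4.13 GB.

4.13 GB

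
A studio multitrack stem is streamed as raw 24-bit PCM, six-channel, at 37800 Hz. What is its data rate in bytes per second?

Bit rate = 37,800 × 24 × 6 = 5,443,200 bits/s.
5,443,200 / 8 = 680,400 bytes/s.

680,400 bytes/s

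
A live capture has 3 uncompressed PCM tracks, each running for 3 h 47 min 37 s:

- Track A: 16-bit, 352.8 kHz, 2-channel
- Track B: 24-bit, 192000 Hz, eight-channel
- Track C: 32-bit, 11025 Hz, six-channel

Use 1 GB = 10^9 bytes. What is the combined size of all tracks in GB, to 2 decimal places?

85.82 GB

3 h 47 min 37 s = 13,657 s.
Track A: 352,800 × 13,657 × 2 × 2 = 19,272,758,400 bytes.
Track B: 192,000 × 13,657 × 3 × 8 = 62,931,456,000 bytes.
Track C: 11,025 × 13,657 × 4 × 6 = 3,613,642,200 bytes.
Total = 85,817,856,600 bytes = 85.82 GB.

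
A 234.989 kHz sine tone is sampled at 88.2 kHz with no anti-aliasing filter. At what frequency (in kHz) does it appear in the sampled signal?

29.611 kHz

Nyquist = 88,200/2 = 44,100 Hz; 234,989 Hz exceeds it.
Alias = |234,989 − 3×88,200| = |234,989 − 264,600| = 29,611 Hz = 29.611 kHz.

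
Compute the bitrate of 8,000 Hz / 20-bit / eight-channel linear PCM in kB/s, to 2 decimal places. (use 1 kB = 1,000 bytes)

Bit rate = 8,000 × 20 × 8 = 1,280,000 bits/s.
1,280,000 / 8 = 160,000 B/s = 160.00 kB/s.

160.00 kB/s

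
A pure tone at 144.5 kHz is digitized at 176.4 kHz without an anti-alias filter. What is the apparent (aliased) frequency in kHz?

Nyquist = 176,400/2 = 88,200 Hz; 144,500 Hz exceeds it.
Alias = |144,500 − 1×176,400| = |144,500 − 176,400| = 31,900 Hz = 31.9 kHz.

31.9 kHz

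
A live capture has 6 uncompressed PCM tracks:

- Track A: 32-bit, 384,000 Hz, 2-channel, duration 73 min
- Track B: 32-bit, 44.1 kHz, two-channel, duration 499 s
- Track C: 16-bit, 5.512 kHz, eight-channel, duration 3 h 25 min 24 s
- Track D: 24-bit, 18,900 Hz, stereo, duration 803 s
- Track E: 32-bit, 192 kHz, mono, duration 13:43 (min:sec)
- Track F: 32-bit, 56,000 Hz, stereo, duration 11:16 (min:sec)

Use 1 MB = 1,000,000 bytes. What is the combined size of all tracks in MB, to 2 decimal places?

15744.26 MB

Track A: 73 min = 4,380 s; 384,000 × 4,380 × 4 × 2 = 13,455,360,000 bytes.
Track B: 44,100 × 499 × 4 × 2 = 176,047,200 bytes.
Track C: 3 h 25 min 24 s = 12,324 s; 5,512 × 12,324 × 2 × 8 = 1,086,878,208 bytes.
Track D: 18,900 × 803 × 3 × 2 = 91,060,200 bytes.
Track E: 13:43 (min:sec) = 823 s; 192,000 × 823 × 4 × 1 = 632,064,000 bytes.
Track F: 11:16 (min:sec) = 676 s; 56,000 × 676 × 4 × 2 = 302,848,000 bytes.
Total = 15,744,257,608 bytes = 15744.26 MB.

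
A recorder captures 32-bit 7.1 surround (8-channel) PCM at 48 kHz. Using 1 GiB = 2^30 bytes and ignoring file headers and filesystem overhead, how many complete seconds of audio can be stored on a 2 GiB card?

Uncompressed byte rate = 48,000 × 4 × 8 = 1,536,000 bytes/s.
Capacity = 2 × 1,073,741,824 = 2,147,483,648 bytes.
2,147,483,648 / 1,536,000 ≈ 1398.1 s → 1,398 seconds.

1,398 seconds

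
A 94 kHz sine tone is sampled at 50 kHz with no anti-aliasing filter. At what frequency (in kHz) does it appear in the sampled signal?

Nyquist = 50,000/2 = 25,000 Hz; 94,000 Hz exceeds it.
Alias = |94,000 − 2×50,000| = |94,000 − 100,000| = 6,000 Hz = 6 kHz.

6 kHz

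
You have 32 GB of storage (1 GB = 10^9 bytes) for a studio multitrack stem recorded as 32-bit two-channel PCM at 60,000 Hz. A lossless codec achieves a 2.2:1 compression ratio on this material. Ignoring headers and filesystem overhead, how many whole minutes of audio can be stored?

Uncompressed byte rate = 60,000 × 4 × 2 = 480,000 bytes/s.
After 2.2:1 compression, effective rate ≈ 218181.82 bytes/s.
Capacity = 32 × 1,000,000,000 = 32,000,000,000 bytes.
32,000,000,000 / effective rate ≈ 146666.67 s → 2,444 minutes.

2,444 minutes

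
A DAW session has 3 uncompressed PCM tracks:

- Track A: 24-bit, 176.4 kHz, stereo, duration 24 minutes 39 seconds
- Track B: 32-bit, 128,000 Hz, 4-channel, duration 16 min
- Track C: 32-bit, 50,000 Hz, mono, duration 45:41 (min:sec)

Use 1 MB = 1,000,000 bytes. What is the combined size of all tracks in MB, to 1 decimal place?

4079.7 MB

Track A: 24 minutes 39 seconds = 1,479 s; 176,400 × 1,479 × 3 × 2 = 1,565,373,600 bytes.
Track B: 16 min = 960 s; 128,000 × 960 × 4 × 4 = 1,966,080,000 bytes.
Track C: 45:41 (min:sec) = 2,741 s; 50,000 × 2,741 × 4 × 1 = 548,200,000 bytes.
Total = 4,079,653,600 bytes = 4079.7 MB.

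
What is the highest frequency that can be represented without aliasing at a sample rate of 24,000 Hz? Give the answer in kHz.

Nyquist frequency = sample rate / 2 = 24,000 / 2 = 12 kHz.

12 kHz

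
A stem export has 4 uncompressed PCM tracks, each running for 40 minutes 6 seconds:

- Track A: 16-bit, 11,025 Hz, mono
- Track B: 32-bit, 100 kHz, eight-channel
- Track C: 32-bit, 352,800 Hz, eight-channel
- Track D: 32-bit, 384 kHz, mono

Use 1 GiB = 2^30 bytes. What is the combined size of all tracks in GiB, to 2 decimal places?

35.96 GiB

40 minutes 6 seconds = 2,406 s.
Track A: 11,025 × 2,406 × 2 × 1 = 53,052,300 bytes.
Track B: 100,000 × 2,406 × 4 × 8 = 7,699,200,000 bytes.
Track C: 352,800 × 2,406 × 4 × 8 = 27,162,777,600 bytes.
Track D: 384,000 × 2,406 × 4 × 1 = 3,695,616,000 bytes.
Total = 38,610,645,900 bytes = 35.96 GiB.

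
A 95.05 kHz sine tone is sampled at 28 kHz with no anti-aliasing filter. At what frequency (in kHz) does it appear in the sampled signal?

11.05 kHz

Nyquist = 28,000/2 = 14,000 Hz; 95,050 Hz exceeds it.
Alias = |95,050 − 3×28,000| = |95,050 − 84,000| = 11,050 Hz = 11.05 kHz.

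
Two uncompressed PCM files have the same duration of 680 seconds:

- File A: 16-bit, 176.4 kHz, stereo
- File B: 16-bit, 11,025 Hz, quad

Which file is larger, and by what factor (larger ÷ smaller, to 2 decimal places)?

File A: 176,400 × 2 × 2 = 705,600 bytes/s.
File B: 11,025 × 2 × 4 = 88,200 bytes/s.
File A is larger; ratio = 479,808,000 / 59,976,000 = 8.00.

File A, by a factor of 8.00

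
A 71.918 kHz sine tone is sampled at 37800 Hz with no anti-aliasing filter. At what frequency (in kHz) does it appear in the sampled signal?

3.682 kHz

Nyquist = 37,800/2 = 18,900 Hz; 71,918 Hz exceeds it.
Alias = |71,918 − 2×37,800| = |71,918 − 75,600| = 3,682 Hz = 3.682 kHz.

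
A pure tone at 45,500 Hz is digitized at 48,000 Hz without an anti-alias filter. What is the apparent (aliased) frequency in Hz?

Nyquist = 48,000/2 = 24,000 Hz; 45,500 Hz exceeds it.
Alias = |45,500 − 1×48,000| = |45,500 − 48,000| = 2,500 Hz.

2,500 Hz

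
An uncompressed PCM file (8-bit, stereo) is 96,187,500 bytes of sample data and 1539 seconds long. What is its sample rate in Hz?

31,250 Hz

Bytes = sample_rate × seconds × bytes_per_sample × channels.
sample_rate = 96,187,500 / (1,539 × 1 × 2) = 96,187,500 / 3,078 = 31,250 Hz.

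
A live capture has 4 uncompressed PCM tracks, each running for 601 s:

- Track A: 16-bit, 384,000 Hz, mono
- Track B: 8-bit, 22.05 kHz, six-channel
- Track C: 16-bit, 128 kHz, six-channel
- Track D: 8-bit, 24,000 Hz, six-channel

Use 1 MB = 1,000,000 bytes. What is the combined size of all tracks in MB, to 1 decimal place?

1550.8 MB

Track A: 384,000 × 601 × 2 × 1 = 461,568,000 bytes.
Track B: 22,050 × 601 × 1 × 6 = 79,512,300 bytes.
Track C: 128,000 × 601 × 2 × 6 = 923,136,000 bytes.
Track D: 24,000 × 601 × 1 × 6 = 86,544,000 bytes.
Total = 1,550,760,300 bytes = 1550.8 MB.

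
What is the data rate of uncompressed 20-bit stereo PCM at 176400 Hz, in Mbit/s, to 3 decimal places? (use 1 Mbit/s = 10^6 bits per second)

7.056 Mbit/s

Bit rate = 176,400 × 20 × 2 = 7,056,000 bits/s.
= 7.056 Mbit/s.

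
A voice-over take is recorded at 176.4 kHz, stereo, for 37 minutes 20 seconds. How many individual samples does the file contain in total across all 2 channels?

37 minutes 20 seconds = 2,240 s.
176,400 × 2,240 s × 2 ch = 790,272,000 samples.

790,272,000 samples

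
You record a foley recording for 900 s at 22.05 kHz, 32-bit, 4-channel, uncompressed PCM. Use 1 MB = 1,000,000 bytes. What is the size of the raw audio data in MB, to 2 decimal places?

317.52 MB

Bytes = 22,050 samples/s × 900 s × 4 bytes/sample × 4 ch = 317,520,000 bytes.
317,520,000 / 1,000,000 = 317.52 MB.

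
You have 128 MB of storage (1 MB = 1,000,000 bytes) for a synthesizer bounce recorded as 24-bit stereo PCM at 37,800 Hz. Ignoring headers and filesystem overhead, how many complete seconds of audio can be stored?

564 seconds

Uncompressed byte rate = 37,800 × 3 × 2 = 226,800 bytes/s.
Capacity = 128 × 1,000,000 = 128,000,000 bytes.
128,000,000 / 226,800 ≈ 564.37 s → 564 seconds.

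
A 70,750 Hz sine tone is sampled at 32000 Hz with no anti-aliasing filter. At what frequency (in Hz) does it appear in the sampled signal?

6,750 Hz

Nyquist = 32,000/2 = 16,000 Hz; 70,750 Hz exceeds it.
Alias = |70,750 − 2×32,000| = |70,750 − 64,000| = 6,750 Hz.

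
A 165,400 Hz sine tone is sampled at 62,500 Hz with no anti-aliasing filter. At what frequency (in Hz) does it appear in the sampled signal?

22,100 Hz

Nyquist = 62,500/2 = 31,250 Hz; 165,400 Hz exceeds it.
Alias = |165,400 − 3×62,500| = |165,400 − 187,500| = 22,100 Hz.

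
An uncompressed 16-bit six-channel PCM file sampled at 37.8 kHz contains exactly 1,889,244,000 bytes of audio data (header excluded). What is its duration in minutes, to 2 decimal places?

Byte rate = 37,800 × 2 × 6 = 453,600 bytes/s.
Duration = 1,889,244,000 / 453,600 = 4,165 s.
4,165 s / 60 = 69.42 minutes.

69.42 minutes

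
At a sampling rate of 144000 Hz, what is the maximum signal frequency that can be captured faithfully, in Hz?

Nyquist frequency = sample rate / 2 = 144,000 / 2 = 72,000 Hz.

72,000 Hz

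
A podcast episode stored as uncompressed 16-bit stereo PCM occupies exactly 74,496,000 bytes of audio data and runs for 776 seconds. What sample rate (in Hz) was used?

Bytes = sample_rate × seconds × bytes_per_sample × channels.
sample_rate = 74,496,000 / (776 × 2 × 2) = 74,496,000 / 3,104 = 24,000 Hz.

24,000 Hz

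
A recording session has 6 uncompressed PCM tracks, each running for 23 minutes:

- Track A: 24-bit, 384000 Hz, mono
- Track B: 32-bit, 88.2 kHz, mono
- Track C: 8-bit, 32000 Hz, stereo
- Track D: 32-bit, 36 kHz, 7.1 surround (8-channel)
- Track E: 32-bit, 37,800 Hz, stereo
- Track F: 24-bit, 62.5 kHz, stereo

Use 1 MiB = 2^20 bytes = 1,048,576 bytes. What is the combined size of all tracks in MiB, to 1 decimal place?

23 minutes = 1,380 s.
Track A: 384,000 × 1,380 × 3 × 1 = 1,589,760,000 bytes.
Track B: 88,200 × 1,380 × 4 × 1 = 486,864,000 bytes.
Track C: 32,000 × 1,380 × 1 × 2 = 88,320,000 bytes.
Track D: 36,000 × 1,380 × 4 × 8 = 1,589,760,000 bytes.
Track E: 37,800 × 1,380 × 4 × 2 = 417,312,000 bytes.
Track F: 62,500 × 1,380 × 3 × 2 = 517,500,000 bytes.
Total = 4,689,516,000 bytes = 4472.3 MiB.

4472.3 MiB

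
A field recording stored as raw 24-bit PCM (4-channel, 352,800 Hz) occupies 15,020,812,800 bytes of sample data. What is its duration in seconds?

3,548 seconds

Byte rate = 352,800 × 3 × 4 = 4,233,600 bytes/s.
Duration = 15,020,812,800 / 4,233,600 = 3,548 s.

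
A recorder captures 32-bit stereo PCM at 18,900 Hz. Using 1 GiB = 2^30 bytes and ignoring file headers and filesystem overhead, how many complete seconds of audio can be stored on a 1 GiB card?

Uncompressed byte rate = 18,900 × 4 × 2 = 151,200 bytes/s.
Capacity = 1 × 1,073,741,824 = 1,073,741,824 bytes.
1,073,741,824 / 151,200 ≈ 7101.47 s → 7,101 seconds.

7,101 seconds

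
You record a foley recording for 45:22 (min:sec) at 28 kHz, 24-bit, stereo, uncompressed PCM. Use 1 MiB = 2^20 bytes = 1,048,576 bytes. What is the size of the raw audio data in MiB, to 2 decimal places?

436.11 MiB

Duration = 45:22 (min:sec) = 2,722 s.
Bytes = 28,000 samples/s × 2,722 s × 3 bytes/sample × 2 ch = 457,296,000 bytes.
457,296,000 / 1,048,576 = 436.11 MiB.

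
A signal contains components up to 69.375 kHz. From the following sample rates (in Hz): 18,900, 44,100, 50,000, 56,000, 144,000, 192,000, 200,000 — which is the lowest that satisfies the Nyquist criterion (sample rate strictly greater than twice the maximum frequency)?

Need sample rate > 2 × 69,375 = 138,750 Hz.
Lowest listed rate above 138,750 Hz is 144,000 Hz.

144,000 Hz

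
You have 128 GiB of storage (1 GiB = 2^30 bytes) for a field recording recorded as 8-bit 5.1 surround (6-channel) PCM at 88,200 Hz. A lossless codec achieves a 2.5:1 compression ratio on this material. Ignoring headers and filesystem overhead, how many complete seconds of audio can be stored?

Uncompressed byte rate = 88,200 × 1 × 6 = 529,200 bytes/s.
After 2.5:1 compression, effective rate ≈ 211680 bytes/s.
Capacity = 128 × 1,073,741,824 = 137,438,953,472 bytes.
137,438,953,472 / effective rate ≈ 649276.99 s → 649,276 seconds.

649,276 seconds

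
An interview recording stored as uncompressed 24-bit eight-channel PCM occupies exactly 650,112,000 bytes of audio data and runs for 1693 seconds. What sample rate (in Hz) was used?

16,000 Hz

Bytes = sample_rate × seconds × bytes_per_sample × channels.
sample_rate = 650,112,000 / (1,693 × 3 × 8) = 650,112,000 / 40,632 = 16,000 Hz.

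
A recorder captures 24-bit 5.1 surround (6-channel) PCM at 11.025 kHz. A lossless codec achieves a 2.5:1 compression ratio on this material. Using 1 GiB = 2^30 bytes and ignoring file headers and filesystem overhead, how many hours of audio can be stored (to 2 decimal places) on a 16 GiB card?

Uncompressed byte rate = 11,025 × 3 × 6 = 198,450 bytes/s.
After 2.5:1 compression, effective rate ≈ 79380 bytes/s.
Capacity = 16 × 1,073,741,824 = 17,179,869,184 bytes.
17,179,869,184 / effective rate ≈ 216425.66 s → 60.12 hours.

60.12 hours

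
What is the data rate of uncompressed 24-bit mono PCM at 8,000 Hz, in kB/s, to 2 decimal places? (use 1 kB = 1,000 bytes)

24.00 kB/s

Bit rate = 8,000 × 24 × 1 = 192,000 bits/s.
192,000 / 8 = 24,000 B/s = 24.00 kB/s.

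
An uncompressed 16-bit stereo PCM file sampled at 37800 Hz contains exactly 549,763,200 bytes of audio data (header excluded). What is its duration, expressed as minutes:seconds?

60:36

Byte rate = 37,800 × 2 × 2 = 151,200 bytes/s.
Duration = 549,763,200 / 151,200 = 3,636 s.
3,636 s = 60:36.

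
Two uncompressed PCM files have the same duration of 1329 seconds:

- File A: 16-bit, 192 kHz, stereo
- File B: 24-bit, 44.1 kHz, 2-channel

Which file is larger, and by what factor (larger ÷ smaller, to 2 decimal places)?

File A: 192,000 × 2 × 2 = 768,000 bytes/s.
File B: 44,100 × 3 × 2 = 264,600 bytes/s.
File A is larger; ratio = 1,020,672,000 / 351,653,400 = 2.90.

File A, by a factor of 2.90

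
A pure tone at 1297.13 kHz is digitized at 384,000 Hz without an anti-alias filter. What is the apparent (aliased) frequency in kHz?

145.13 kHz

Nyquist = 384,000/2 = 192,000 Hz; 1,297,130 Hz exceeds it.
Alias = |1,297,130 − 3×384,000| = |1,297,130 − 1,152,000| = 145,130 Hz = 145.13 kHz.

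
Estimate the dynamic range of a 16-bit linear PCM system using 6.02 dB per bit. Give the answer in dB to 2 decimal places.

96.32 dB

16 × 6.02 = 96.32 dB.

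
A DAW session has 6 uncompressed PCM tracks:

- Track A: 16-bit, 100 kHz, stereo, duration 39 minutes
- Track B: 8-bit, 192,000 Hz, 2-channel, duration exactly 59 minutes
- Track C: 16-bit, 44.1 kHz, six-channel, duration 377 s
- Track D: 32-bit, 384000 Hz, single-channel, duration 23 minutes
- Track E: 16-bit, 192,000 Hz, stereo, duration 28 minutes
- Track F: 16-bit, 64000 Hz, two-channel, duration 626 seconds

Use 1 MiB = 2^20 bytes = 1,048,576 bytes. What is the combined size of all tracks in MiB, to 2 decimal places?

Track A: 39 minutes = 2,340 s; 100,000 × 2,340 × 2 × 2 = 936,000,000 bytes.
Track B: exactly 59 minutes = 3,540 s; 192,000 × 3,540 × 1 × 2 = 1,359,360,000 bytes.
Track C: 44,100 × 377 × 2 × 6 = 199,508,400 bytes.
Track D: 23 minutes = 1,380 s; 384,000 × 1,380 × 4 × 1 = 2,119,680,000 bytes.
Track E: 28 minutes = 1,680 s; 192,000 × 1,680 × 2 × 2 = 1,290,240,000 bytes.
Track F: 64,000 × 626 × 2 × 2 = 160,256,000 bytes.
Total = 6,065,044,400 bytes = 5784.08 MiB.

5784.08 MiB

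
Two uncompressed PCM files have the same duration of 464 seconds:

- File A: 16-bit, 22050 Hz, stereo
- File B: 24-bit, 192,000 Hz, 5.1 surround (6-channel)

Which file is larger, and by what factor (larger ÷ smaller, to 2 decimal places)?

File A: 22,050 × 2 × 2 = 88,200 bytes/s.
File B: 192,000 × 3 × 6 = 3,456,000 bytes/s.
File B is larger; ratio = 1,603,584,000 / 40,924,800 = 39.18.

File B, by a factor of 39.18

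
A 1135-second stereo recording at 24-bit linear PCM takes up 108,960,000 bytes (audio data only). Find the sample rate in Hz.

Bytes = sample_rate × seconds × bytes_per_sample × channels.
sample_rate = 108,960,000 / (1,135 × 3 × 2) = 108,960,000 / 6,810 = 16,000 Hz.

16,000 Hz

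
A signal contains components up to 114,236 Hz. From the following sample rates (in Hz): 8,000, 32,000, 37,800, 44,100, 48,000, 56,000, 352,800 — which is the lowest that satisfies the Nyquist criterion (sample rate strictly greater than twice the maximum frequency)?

Need sample rate > 2 × 114,236 = 228,472 Hz.
Lowest listed rate above 228,472 Hz is 352,800 Hz.

352,800 Hz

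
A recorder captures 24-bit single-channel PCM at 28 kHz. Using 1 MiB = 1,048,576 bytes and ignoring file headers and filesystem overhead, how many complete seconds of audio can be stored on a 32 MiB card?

399 seconds

Uncompressed byte rate = 28,000 × 3 × 1 = 84,000 bytes/s.
Capacity = 32 × 1,048,576 = 33,554,432 bytes.
33,554,432 / 84,000 ≈ 399.46 s → 399 seconds.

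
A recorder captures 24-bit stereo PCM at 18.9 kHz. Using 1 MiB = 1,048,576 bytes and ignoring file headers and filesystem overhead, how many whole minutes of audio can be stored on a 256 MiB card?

39 minutes

Uncompressed byte rate = 18,900 × 3 × 2 = 113,400 bytes/s.
Capacity = 256 × 1,048,576 = 268,435,456 bytes.
268,435,456 / 113,400 ≈ 2367.16 s → 39 minutes.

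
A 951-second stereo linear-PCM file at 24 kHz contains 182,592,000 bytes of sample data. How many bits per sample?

32 bits

Bytes per sample = 182,592,000 / (24,000 × 951 × 2) = 182,592,000 / 45,648,000 = 4.
Bit depth = 4 × 8 = 32 bits.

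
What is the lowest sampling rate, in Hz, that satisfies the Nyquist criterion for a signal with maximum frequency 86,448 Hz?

Minimum sample rate = 2 × 86,448 Hz = 172,896 Hz.

172,896 Hz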